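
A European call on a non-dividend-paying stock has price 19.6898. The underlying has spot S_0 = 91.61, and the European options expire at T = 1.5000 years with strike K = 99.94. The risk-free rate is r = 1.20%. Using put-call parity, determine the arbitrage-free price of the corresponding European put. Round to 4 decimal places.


Put-call parity: C - P = S_0 * exp(-qT) - K * exp(-rT).
S_0 * exp(-qT) = 91.6100 * 1.00000000 = 91.61000000
K * exp(-rT) = 99.9400 * 0.98216103 = 98.15717357
P = C - S*exp(-qT) + K*exp(-rT)
P = 19.6898 - 91.61000000 + 98.15717357 = 26.2370

Answer: Put price = 26.2370


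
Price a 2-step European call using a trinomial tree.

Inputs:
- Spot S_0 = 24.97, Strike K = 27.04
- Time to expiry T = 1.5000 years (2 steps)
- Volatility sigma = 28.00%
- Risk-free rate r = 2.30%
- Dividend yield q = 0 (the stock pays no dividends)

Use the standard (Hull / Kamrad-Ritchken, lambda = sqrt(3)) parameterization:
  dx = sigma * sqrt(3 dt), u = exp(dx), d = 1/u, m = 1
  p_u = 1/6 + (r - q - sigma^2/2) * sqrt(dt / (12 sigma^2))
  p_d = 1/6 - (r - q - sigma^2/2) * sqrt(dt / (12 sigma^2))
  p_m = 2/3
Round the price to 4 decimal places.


Answer: Price = V(0,0) = 2.8387

Derivation:
dt = T/N = 0.750000; dx = sigma*sqrt(3*dt) = 0.420000
u = exp(dx) = 1.521962; d = 1/u = 0.657047
p_u = 0.152202, p_m = 0.666667, p_d = 0.181131
Discount per step: exp(-r*dt) = 0.982898
Stock lattice S(k, j) with j the centered position index:
  k=0: S(0,+0) = 24.9700
  k=1: S(1,-1) = 16.4065; S(1,+0) = 24.9700; S(1,+1) = 38.0034
  k=2: S(2,-2) = 10.7798; S(2,-1) = 16.4065; S(2,+0) = 24.9700; S(2,+1) = 38.0034; S(2,+2) = 57.8397
Terminal payoffs V(N, j) = max(S_T - K, 0):
  V(2,-2) = 0.000000; V(2,-1) = 0.000000; V(2,+0) = 0.000000; V(2,+1) = 10.963380; V(2,+2) = 30.799683
Backward induction: V(k, j) = exp(-r*dt) * [p_u * V(k+1, j+1) + p_m * V(k+1, j) + p_d * V(k+1, j-1)]
  V(1,-1) = exp(-r*dt) * [p_u*0.000000 + p_m*0.000000 + p_d*0.000000] = 0.000000
  V(1,+0) = exp(-r*dt) * [p_u*10.963380 + p_m*0.000000 + p_d*0.000000] = 1.640115
  V(1,+1) = exp(-r*dt) * [p_u*30.799683 + p_m*10.963380 + p_d*0.000000] = 11.791537
  V(0,+0) = exp(-r*dt) * [p_u*11.791537 + p_m*1.640115 + p_d*0.000000] = 2.838717


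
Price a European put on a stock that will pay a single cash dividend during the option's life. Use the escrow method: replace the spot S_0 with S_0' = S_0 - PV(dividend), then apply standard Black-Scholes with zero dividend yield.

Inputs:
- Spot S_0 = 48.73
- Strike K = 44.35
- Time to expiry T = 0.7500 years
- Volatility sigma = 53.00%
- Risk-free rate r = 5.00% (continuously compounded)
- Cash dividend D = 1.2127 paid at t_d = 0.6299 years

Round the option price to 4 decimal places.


PV(D) = D * exp(-r * t_d) = 1.2127 * 0.96899580 = 1.17510121
S_0' = S_0 - PV(D) = 48.7300 - 1.17510121 = 47.55489879
d1 = (ln(S_0'/K) + (r + sigma^2/2)*T) / (sigma*sqrt(T)) = 0.46320834
d2 = d1 - sigma*sqrt(T) = 0.00421487
exp(-rT) = 0.96319442
N(-d1) = 0.32160752; N(-d2) = 0.49831851
P = K * exp(-rT) * N(-d2) - S_0' * N(-d1) = 44.3500 * 0.96319442 * 0.49831851 - 47.55489879 * 0.32160752 = 5.9930

Answer: Price = 5.9930


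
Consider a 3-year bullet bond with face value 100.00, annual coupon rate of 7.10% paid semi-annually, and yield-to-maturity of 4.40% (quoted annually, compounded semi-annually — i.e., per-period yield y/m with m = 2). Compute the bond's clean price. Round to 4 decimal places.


Answer: Price = 107.5112

Derivation:
Coupon per period c = face * coupon_rate / m = 3.550000
Periods per year m = 2; per-period yield y/m = 0.022000
Number of cashflows N = 6
Cashflows (t years, CF_t, discount factor 1/(1+y/m)^(m*t), PV):
  t = 0.5000: CF_t = 3.550000, DF = 0.978474, PV = 3.473581
  t = 1.0000: CF_t = 3.550000, DF = 0.957411, PV = 3.398807
  t = 1.5000: CF_t = 3.550000, DF = 0.936801, PV = 3.325643
  t = 2.0000: CF_t = 3.550000, DF = 0.916635, PV = 3.254054
  t = 2.5000: CF_t = 3.550000, DF = 0.896903, PV = 3.184006
  t = 3.0000: CF_t = 103.550000, DF = 0.877596, PV = 90.875064
Price P = sum_t PV_t = 107.511156


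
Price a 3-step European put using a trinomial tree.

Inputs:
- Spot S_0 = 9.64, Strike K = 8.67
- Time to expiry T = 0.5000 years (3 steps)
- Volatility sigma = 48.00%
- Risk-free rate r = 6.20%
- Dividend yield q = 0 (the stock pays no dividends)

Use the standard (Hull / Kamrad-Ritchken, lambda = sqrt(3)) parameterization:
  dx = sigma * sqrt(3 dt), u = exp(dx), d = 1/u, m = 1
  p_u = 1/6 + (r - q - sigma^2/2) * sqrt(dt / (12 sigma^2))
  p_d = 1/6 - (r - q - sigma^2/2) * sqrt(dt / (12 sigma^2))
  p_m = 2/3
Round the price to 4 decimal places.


Answer: Price = V(0,0) = 0.7112

Derivation:
dt = T/N = 0.166667; dx = sigma*sqrt(3*dt) = 0.339411
u = exp(dx) = 1.404121; d = 1/u = 0.712189
p_u = 0.153605, p_m = 0.666667, p_d = 0.179729
Discount per step: exp(-r*dt) = 0.989720
Stock lattice S(k, j) with j the centered position index:
  k=0: S(0,+0) = 9.6400
  k=1: S(1,-1) = 6.8655; S(1,+0) = 9.6400; S(1,+1) = 13.5357
  k=2: S(2,-2) = 4.8895; S(2,-1) = 6.8655; S(2,+0) = 9.6400; S(2,+1) = 13.5357; S(2,+2) = 19.0058
  k=3: S(3,-3) = 3.4823; S(3,-2) = 4.8895; S(3,-1) = 6.8655; S(3,+0) = 9.6400; S(3,+1) = 13.5357; S(3,+2) = 19.0058; S(3,+3) = 26.6864
Terminal payoffs V(N, j) = max(K - S_T, 0):
  V(3,-3) = 5.187720; V(3,-2) = 3.780458; V(3,-1) = 1.804493; V(3,+0) = 0.000000; V(3,+1) = 0.000000; V(3,+2) = 0.000000; V(3,+3) = 0.000000
Backward induction: V(k, j) = exp(-r*dt) * [p_u * V(k+1, j+1) + p_m * V(k+1, j) + p_d * V(k+1, j-1)]
  V(2,-2) = exp(-r*dt) * [p_u*1.804493 + p_m*3.780458 + p_d*5.187720] = 3.691522
  V(2,-1) = exp(-r*dt) * [p_u*0.000000 + p_m*1.804493 + p_d*3.780458] = 1.863100
  V(2,+0) = exp(-r*dt) * [p_u*0.000000 + p_m*0.000000 + p_d*1.804493] = 0.320985
  V(2,+1) = exp(-r*dt) * [p_u*0.000000 + p_m*0.000000 + p_d*0.000000] = 0.000000
  V(2,+2) = exp(-r*dt) * [p_u*0.000000 + p_m*0.000000 + p_d*0.000000] = 0.000000
  V(1,-1) = exp(-r*dt) * [p_u*0.320985 + p_m*1.863100 + p_d*3.691522] = 1.934747
  V(1,+0) = exp(-r*dt) * [p_u*0.000000 + p_m*0.320985 + p_d*1.863100] = 0.543200
  V(1,+1) = exp(-r*dt) * [p_u*0.000000 + p_m*0.000000 + p_d*0.320985] = 0.057097
  V(0,+0) = exp(-r*dt) * [p_u*0.057097 + p_m*0.543200 + p_d*1.934747] = 0.711245


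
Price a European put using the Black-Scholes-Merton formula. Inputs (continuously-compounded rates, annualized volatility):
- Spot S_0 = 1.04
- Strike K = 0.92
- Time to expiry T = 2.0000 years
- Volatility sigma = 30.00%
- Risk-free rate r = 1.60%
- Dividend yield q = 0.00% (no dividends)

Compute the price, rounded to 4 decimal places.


Answer: Price = 0.0982

Derivation:
d1 = (ln(S/K) + (r - q + 0.5*sigma^2) * T) / (sigma * sqrt(T)) = 0.57653320
d2 = d1 - sigma * sqrt(T) = 0.15226913
exp(-rT) = 0.96850658; exp(-qT) = 1.00000000
P = K * exp(-rT) * N(-d2) - S_0 * exp(-qT) * N(-d1)
N(-d1) = 0.28212742; N(-d2) = 0.43948733
P = 0.9200 * 0.96850658 * 0.43948733 - 1.0400 * 1.00000000 * 0.28212742 = 0.0982


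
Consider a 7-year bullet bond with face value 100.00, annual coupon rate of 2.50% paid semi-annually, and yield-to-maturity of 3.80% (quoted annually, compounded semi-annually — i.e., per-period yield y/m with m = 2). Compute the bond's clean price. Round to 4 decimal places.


Coupon per period c = face * coupon_rate / m = 1.250000
Periods per year m = 2; per-period yield y/m = 0.019000
Number of cashflows N = 14
Cashflows (t years, CF_t, discount factor 1/(1+y/m)^(m*t), PV):
  t = 0.5000: CF_t = 1.250000, DF = 0.981354, PV = 1.226693
  t = 1.0000: CF_t = 1.250000, DF = 0.963056, PV = 1.203820
  t = 1.5000: CF_t = 1.250000, DF = 0.945099, PV = 1.181374
  t = 2.0000: CF_t = 1.250000, DF = 0.927477, PV = 1.159347
  t = 2.5000: CF_t = 1.250000, DF = 0.910184, PV = 1.137730
  t = 3.0000: CF_t = 1.250000, DF = 0.893213, PV = 1.116516
  t = 3.5000: CF_t = 1.250000, DF = 0.876558, PV = 1.095698
  t = 4.0000: CF_t = 1.250000, DF = 0.860214, PV = 1.075268
  t = 4.5000: CF_t = 1.250000, DF = 0.844175, PV = 1.055218
  t = 5.0000: CF_t = 1.250000, DF = 0.828434, PV = 1.035543
  t = 5.5000: CF_t = 1.250000, DF = 0.812988, PV = 1.016235
  t = 6.0000: CF_t = 1.250000, DF = 0.797829, PV = 0.997286
  t = 6.5000: CF_t = 1.250000, DF = 0.782953, PV = 0.978691
  t = 7.0000: CF_t = 101.250000, DF = 0.768354, PV = 77.795855
Price P = sum_t PV_t = 92.075272

Answer: Price = 92.0753


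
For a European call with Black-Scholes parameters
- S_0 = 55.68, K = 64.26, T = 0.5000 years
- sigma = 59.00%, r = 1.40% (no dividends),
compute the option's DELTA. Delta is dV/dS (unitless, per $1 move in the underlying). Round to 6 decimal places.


Answer: Delta = 0.452974

Derivation:
d1 = -0.1181499631; d2 = -0.5353429640
phi(d1) = 0.3961674751; exp(-qT) = 1.0000000000; exp(-rT) = 0.9930244429
N(d1) = 0.4529744179
Delta = exp(-qT) * N(d1) = 1.0000000000 * 0.4529744179 = 0.452974


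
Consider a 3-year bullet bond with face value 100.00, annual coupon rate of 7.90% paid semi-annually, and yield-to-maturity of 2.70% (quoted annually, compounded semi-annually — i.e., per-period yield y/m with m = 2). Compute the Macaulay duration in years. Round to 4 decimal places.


Coupon per period c = face * coupon_rate / m = 3.950000
Periods per year m = 2; per-period yield y/m = 0.013500
Number of cashflows N = 6
Cashflows (t years, CF_t, discount factor 1/(1+y/m)^(m*t), PV):
  t = 0.5000: CF_t = 3.950000, DF = 0.986680, PV = 3.897385
  t = 1.0000: CF_t = 3.950000, DF = 0.973537, PV = 3.845471
  t = 1.5000: CF_t = 3.950000, DF = 0.960569, PV = 3.794249
  t = 2.0000: CF_t = 3.950000, DF = 0.947774, PV = 3.743709
  t = 2.5000: CF_t = 3.950000, DF = 0.935150, PV = 3.693842
  t = 3.0000: CF_t = 103.950000, DF = 0.922694, PV = 95.913994
Price P = sum_t PV_t = 114.888651
Macaulay numerator sum_t t * PV_t:
  t * PV_t at t = 0.5000: 1.948693
  t * PV_t at t = 1.0000: 3.845471
  t * PV_t at t = 1.5000: 5.691374
  t * PV_t at t = 2.0000: 7.487418
  t * PV_t at t = 2.5000: 9.234605
  t * PV_t at t = 3.0000: 287.741982
Macaulay duration D = (sum_t t * PV_t) / P = 315.949543 / 114.888651 = 2.750050

Answer: Macaulay duration = 2.7501 years


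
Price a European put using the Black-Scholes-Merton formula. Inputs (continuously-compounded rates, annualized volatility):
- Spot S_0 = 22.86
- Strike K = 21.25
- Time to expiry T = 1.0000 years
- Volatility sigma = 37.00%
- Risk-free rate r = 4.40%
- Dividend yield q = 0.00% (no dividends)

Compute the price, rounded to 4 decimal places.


Answer: Price = 2.0628

Derivation:
d1 = (ln(S/K) + (r - q + 0.5*sigma^2) * T) / (sigma * sqrt(T)) = 0.50130206
d2 = d1 - sigma * sqrt(T) = 0.13130206
exp(-rT) = 0.95695396; exp(-qT) = 1.00000000
P = K * exp(-rT) * N(-d2) - S_0 * exp(-qT) * N(-d1)
N(-d1) = 0.30807928; N(-d2) = 0.44776818
P = 21.2500 * 0.95695396 * 0.44776818 - 22.8600 * 1.00000000 * 0.30807928 = 2.0628


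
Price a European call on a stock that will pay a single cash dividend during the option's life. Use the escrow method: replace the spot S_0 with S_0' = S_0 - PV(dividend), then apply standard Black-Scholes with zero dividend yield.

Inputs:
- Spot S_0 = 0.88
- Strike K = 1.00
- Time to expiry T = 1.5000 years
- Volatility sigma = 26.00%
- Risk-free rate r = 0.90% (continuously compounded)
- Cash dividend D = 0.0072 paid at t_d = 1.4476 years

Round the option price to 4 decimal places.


Answer: Price = 0.0693

Derivation:
PV(D) = D * exp(-r * t_d) = 0.0072 * 0.98705610 = 0.00710680
S_0' = S_0 - PV(D) = 0.8800 - 0.00710680 = 0.87289320
d1 = (ln(S_0'/K) + (r + sigma^2/2)*T) / (sigma*sqrt(T)) = -0.22529676
d2 = d1 - sigma*sqrt(T) = -0.54373042
exp(-rT) = 0.98659072
N(d1) = 0.41087421; N(d2) = 0.29331350
C = S_0' * N(d1) - K * exp(-rT) * N(d2) = 0.87289320 * 0.41087421 - 1.0000 * 0.98659072 * 0.29331350 = 0.0693


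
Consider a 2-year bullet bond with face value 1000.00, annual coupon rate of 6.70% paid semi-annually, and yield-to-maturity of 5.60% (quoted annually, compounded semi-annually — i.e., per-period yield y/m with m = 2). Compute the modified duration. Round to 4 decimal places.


Answer: Modified duration = 1.8540

Derivation:
Coupon per period c = face * coupon_rate / m = 33.500000
Periods per year m = 2; per-period yield y/m = 0.028000
Number of cashflows N = 4
Cashflows (t years, CF_t, discount factor 1/(1+y/m)^(m*t), PV):
  t = 0.5000: CF_t = 33.500000, DF = 0.972763, PV = 32.587549
  t = 1.0000: CF_t = 33.500000, DF = 0.946267, PV = 31.699950
  t = 1.5000: CF_t = 33.500000, DF = 0.920493, PV = 30.836527
  t = 2.0000: CF_t = 1033.500000, DF = 0.895422, PV = 925.418170
Price P = sum_t PV_t = 1020.542196
First compute Macaulay numerator sum_t t * PV_t:
  t * PV_t at t = 0.5000: 16.293774
  t * PV_t at t = 1.0000: 31.699950
  t * PV_t at t = 1.5000: 46.254791
  t * PV_t at t = 2.0000: 1850.836340
Macaulay duration D = 1945.084855 / 1020.542196 = 1.905933
Modified duration = D / (1 + y/m) = 1.905933 / (1 + 0.028000) = 1.854020


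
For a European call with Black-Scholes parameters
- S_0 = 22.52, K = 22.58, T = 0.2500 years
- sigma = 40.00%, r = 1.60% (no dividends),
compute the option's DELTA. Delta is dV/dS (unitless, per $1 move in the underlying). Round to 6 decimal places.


Answer: Delta = 0.542485

Derivation:
d1 = 0.1066962227; d2 = -0.0933037773
phi(d1) = 0.3966779347; exp(-qT) = 1.0000000000; exp(-rT) = 0.9960079893
N(d1) = 0.5424850103
Delta = exp(-qT) * N(d1) = 1.0000000000 * 0.5424850103 = 0.542485


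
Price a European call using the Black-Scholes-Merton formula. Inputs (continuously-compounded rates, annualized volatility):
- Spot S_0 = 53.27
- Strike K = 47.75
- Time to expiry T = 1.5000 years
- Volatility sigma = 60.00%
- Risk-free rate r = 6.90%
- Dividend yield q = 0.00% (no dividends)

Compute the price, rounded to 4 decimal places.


Answer: Price = 19.4630

Derivation:
d1 = (ln(S/K) + (r - q + 0.5*sigma^2) * T) / (sigma * sqrt(T)) = 0.65713585
d2 = d1 - sigma * sqrt(T) = -0.07771108
exp(-rT) = 0.90167602; exp(-qT) = 1.00000000
C = S_0 * exp(-qT) * N(d1) - K * exp(-rT) * N(d2)
N(d1) = 0.74445321; N(d2) = 0.46902894
C = 53.2700 * 1.00000000 * 0.74445321 - 47.7500 * 0.90167602 * 0.46902894 = 19.4630


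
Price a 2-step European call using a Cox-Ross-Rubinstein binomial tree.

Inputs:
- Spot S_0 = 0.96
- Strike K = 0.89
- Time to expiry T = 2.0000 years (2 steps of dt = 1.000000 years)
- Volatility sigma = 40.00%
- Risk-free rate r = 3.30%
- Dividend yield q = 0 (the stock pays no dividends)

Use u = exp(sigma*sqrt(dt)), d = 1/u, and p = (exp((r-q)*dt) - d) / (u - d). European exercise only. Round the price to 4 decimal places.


dt = T/N = 1.000000
u = exp(sigma*sqrt(dt)) = 1.491825; d = 1/u = 0.670320
p = (exp((r-q)*dt) - d) / (u - d) = 0.442153
Discount per step: exp(-r*dt) = 0.967539
Stock lattice S(k, i) with i counting down-moves:
  k=0: S(0,0) = 0.9600
  k=1: S(1,0) = 1.4322; S(1,1) = 0.6435
  k=2: S(2,0) = 2.1365; S(2,1) = 0.9600; S(2,2) = 0.4314
Terminal payoffs V(N, i) = max(S_T - K, 0):
  V(2,0) = 1.246519; V(2,1) = 0.070000; V(2,2) = 0.000000
Backward induction: V(k, i) = exp(-r*dt) * [p * V(k+1, i) + (1-p) * V(k+1, i+1)].
  V(1,0) = exp(-r*dt) * [p*1.246519 + (1-p)*0.070000] = 0.571042
  V(1,1) = exp(-r*dt) * [p*0.070000 + (1-p)*0.000000] = 0.029946
  V(0,0) = exp(-r*dt) * [p*0.571042 + (1-p)*0.029946] = 0.260455

Answer: Price = V(0,0) = 0.2605


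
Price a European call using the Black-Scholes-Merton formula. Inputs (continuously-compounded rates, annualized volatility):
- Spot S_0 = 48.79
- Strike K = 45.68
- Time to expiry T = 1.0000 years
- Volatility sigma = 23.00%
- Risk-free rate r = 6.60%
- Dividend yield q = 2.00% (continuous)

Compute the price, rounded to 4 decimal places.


Answer: Price = 7.1558

Derivation:
d1 = (ln(S/K) + (r - q + 0.5*sigma^2) * T) / (sigma * sqrt(T)) = 0.60136873
d2 = d1 - sigma * sqrt(T) = 0.37136873
exp(-rT) = 0.93613086; exp(-qT) = 0.98019867
C = S_0 * exp(-qT) * N(d1) - K * exp(-rT) * N(d2)
N(d1) = 0.72620279; N(d2) = 0.64481854
C = 48.7900 * 0.98019867 * 0.72620279 - 45.6800 * 0.93613086 * 0.64481854 = 7.1558


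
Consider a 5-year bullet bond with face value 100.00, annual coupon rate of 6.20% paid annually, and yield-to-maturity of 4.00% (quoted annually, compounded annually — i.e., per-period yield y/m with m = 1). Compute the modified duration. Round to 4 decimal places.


Coupon per period c = face * coupon_rate / m = 6.200000
Periods per year m = 1; per-period yield y/m = 0.040000
Number of cashflows N = 5
Cashflows (t years, CF_t, discount factor 1/(1+y/m)^(m*t), PV):
  t = 1.0000: CF_t = 6.200000, DF = 0.961538, PV = 5.961538
  t = 2.0000: CF_t = 6.200000, DF = 0.924556, PV = 5.732249
  t = 3.0000: CF_t = 6.200000, DF = 0.888996, PV = 5.511777
  t = 4.0000: CF_t = 6.200000, DF = 0.854804, PV = 5.299786
  t = 5.0000: CF_t = 106.200000, DF = 0.821927, PV = 87.288659
Price P = sum_t PV_t = 109.794009
First compute Macaulay numerator sum_t t * PV_t:
  t * PV_t at t = 1.0000: 5.961538
  t * PV_t at t = 2.0000: 11.464497
  t * PV_t at t = 3.0000: 16.535332
  t * PV_t at t = 4.0000: 21.199144
  t * PV_t at t = 5.0000: 436.443294
Macaulay duration D = 491.603805 / 109.794009 = 4.477510
Modified duration = D / (1 + y/m) = 4.477510 / (1 + 0.040000) = 4.305298

Answer: Modified duration = 4.3053


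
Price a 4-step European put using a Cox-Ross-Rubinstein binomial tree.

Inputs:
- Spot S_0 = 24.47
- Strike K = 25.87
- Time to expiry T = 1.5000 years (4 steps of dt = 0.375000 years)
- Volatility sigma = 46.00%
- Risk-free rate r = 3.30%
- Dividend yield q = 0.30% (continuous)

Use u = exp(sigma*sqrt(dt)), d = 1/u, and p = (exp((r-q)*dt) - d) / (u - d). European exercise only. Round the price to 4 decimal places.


Answer: Price = V(0,0) = 5.4581

Derivation:
dt = T/N = 0.375000
u = exp(sigma*sqrt(dt)) = 1.325370; d = 1/u = 0.754507
p = (exp((r-q)*dt) - d) / (u - d) = 0.449857
Discount per step: exp(-r*dt) = 0.987701
Stock lattice S(k, i) with i counting down-moves:
  k=0: S(0,0) = 24.4700
  k=1: S(1,0) = 32.4318; S(1,1) = 18.4628
  k=2: S(2,0) = 42.9841; S(2,1) = 24.4700; S(2,2) = 13.9303
  k=3: S(3,0) = 56.9698; S(3,1) = 32.4318; S(3,2) = 18.4628; S(3,3) = 10.5105
  k=4: S(4,0) = 75.5061; S(4,1) = 42.9841; S(4,2) = 24.4700; S(4,3) = 13.9303; S(4,4) = 7.9302
Terminal payoffs V(N, i) = max(K - S_T, 0):
  V(4,0) = 0.000000; V(4,1) = 0.000000; V(4,2) = 1.400000; V(4,3) = 11.939715; V(4,4) = 17.939766
Backward induction: V(k, i) = exp(-r*dt) * [p * V(k+1, i) + (1-p) * V(k+1, i+1)].
  V(3,0) = exp(-r*dt) * [p*0.000000 + (1-p)*0.000000] = 0.000000
  V(3,1) = exp(-r*dt) * [p*0.000000 + (1-p)*1.400000] = 0.760727
  V(3,2) = exp(-r*dt) * [p*1.400000 + (1-p)*11.939715] = 7.109815
  V(3,3) = exp(-r*dt) * [p*11.939715 + (1-p)*17.939766] = 15.053158
  V(2,0) = exp(-r*dt) * [p*0.000000 + (1-p)*0.760727] = 0.413361
  V(2,1) = exp(-r*dt) * [p*0.760727 + (1-p)*7.109815] = 4.201316
  V(2,2) = exp(-r*dt) * [p*7.109815 + (1-p)*15.053158] = 11.338599
  V(1,0) = exp(-r*dt) * [p*0.413361 + (1-p)*4.201316] = 2.466563
  V(1,1) = exp(-r*dt) * [p*4.201316 + (1-p)*11.338599] = 8.027877
  V(0,0) = exp(-r*dt) * [p*2.466563 + (1-p)*8.027877] = 5.458115


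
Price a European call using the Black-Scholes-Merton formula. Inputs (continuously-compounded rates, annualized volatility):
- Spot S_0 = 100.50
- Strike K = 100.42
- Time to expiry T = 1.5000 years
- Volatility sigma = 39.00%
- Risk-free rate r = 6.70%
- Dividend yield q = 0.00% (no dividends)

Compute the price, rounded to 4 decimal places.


d1 = (ln(S/K) + (r - q + 0.5*sigma^2) * T) / (sigma * sqrt(T)) = 0.45089733
d2 = d1 - sigma * sqrt(T) = -0.02675317
exp(-rT) = 0.90438511; exp(-qT) = 1.00000000
C = S_0 * exp(-qT) * N(d1) - K * exp(-rT) * N(d2)
N(d1) = 0.67396823; N(d2) = 0.48932830
C = 100.5000 * 1.00000000 * 0.67396823 - 100.4200 * 0.90438511 * 0.48932830 = 23.2938

Answer: Price = 23.2938


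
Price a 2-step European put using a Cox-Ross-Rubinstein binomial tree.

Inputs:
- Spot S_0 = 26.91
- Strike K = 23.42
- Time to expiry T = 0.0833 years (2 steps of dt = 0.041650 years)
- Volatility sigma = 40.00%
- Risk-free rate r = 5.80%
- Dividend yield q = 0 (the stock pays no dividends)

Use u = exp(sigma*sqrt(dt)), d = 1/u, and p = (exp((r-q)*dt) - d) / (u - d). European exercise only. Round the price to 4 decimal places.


dt = T/N = 0.041650
u = exp(sigma*sqrt(dt)) = 1.085058; d = 1/u = 0.921610
p = (exp((r-q)*dt) - d) / (u - d) = 0.494400
Discount per step: exp(-r*dt) = 0.997587
Stock lattice S(k, i) with i counting down-moves:
  k=0: S(0,0) = 26.9100
  k=1: S(1,0) = 29.1989; S(1,1) = 24.8005
  k=2: S(2,0) = 31.6825; S(2,1) = 26.9100; S(2,2) = 22.8564
Terminal payoffs V(N, i) = max(K - S_T, 0):
  V(2,0) = 0.000000; V(2,1) = 0.000000; V(2,2) = 0.563597
Backward induction: V(k, i) = exp(-r*dt) * [p * V(k+1, i) + (1-p) * V(k+1, i+1)].
  V(1,0) = exp(-r*dt) * [p*0.000000 + (1-p)*0.000000] = 0.000000
  V(1,1) = exp(-r*dt) * [p*0.000000 + (1-p)*0.563597] = 0.284267
  V(0,0) = exp(-r*dt) * [p*0.000000 + (1-p)*0.284267] = 0.143378

Answer: Price = V(0,0) = 0.1434


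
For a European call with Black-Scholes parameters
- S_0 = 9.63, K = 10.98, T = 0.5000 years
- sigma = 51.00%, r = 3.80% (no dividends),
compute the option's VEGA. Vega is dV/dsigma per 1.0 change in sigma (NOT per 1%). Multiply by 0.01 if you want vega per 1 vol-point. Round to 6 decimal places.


d1 = -0.1307931539; d2 = -0.4914176123
phi(d1) = 0.3955445097; exp(-qT) = 1.0000000000; exp(-rT) = 0.9811793622
Vega = S * exp(-qT) * phi(d1) * sqrt(T) = 9.6300 * 1.0000000000 * 0.3955445097 * 0.7071067812 = 2.693436

Answer: Vega = 2.693436


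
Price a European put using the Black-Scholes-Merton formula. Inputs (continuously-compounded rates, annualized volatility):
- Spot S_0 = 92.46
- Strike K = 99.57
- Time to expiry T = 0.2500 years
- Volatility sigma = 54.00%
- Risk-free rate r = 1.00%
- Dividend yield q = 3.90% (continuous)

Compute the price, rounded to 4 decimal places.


Answer: Price = 14.5870

Derivation:
d1 = (ln(S/K) + (r - q + 0.5*sigma^2) * T) / (sigma * sqrt(T)) = -0.16623998
d2 = d1 - sigma * sqrt(T) = -0.43623998
exp(-rT) = 0.99750312; exp(-qT) = 0.99029738
P = K * exp(-rT) * N(-d2) - S_0 * exp(-qT) * N(-d1)
N(-d1) = 0.56601595; N(-d2) = 0.66866869
P = 99.5700 * 0.99750312 * 0.66866869 - 92.4600 * 0.99029738 * 0.56601595 = 14.5870


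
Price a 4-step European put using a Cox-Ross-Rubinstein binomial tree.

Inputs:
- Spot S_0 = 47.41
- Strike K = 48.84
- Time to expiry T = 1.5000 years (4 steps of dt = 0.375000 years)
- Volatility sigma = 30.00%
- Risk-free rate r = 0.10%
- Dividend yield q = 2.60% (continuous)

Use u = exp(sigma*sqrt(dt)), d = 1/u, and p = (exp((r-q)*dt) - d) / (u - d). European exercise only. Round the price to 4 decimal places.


dt = T/N = 0.375000
u = exp(sigma*sqrt(dt)) = 1.201669; d = 1/u = 0.832176
p = (exp((r-q)*dt) - d) / (u - d) = 0.428947
Discount per step: exp(-r*dt) = 0.999625
Stock lattice S(k, i) with i counting down-moves:
  k=0: S(0,0) = 47.4100
  k=1: S(1,0) = 56.9711; S(1,1) = 39.4534
  k=2: S(2,0) = 68.4605; S(2,1) = 47.4100; S(2,2) = 32.8322
  k=3: S(3,0) = 82.2669; S(3,1) = 56.9711; S(3,2) = 39.4534; S(3,3) = 27.3222
  k=4: S(4,0) = 98.8576; S(4,1) = 68.4605; S(4,2) = 47.4100; S(4,3) = 32.8322; S(4,4) = 22.7368
Terminal payoffs V(N, i) = max(K - S_T, 0):
  V(4,0) = 0.000000; V(4,1) = 0.000000; V(4,2) = 1.430000; V(4,3) = 16.007801; V(4,4) = 26.103166
Backward induction: V(k, i) = exp(-r*dt) * [p * V(k+1, i) + (1-p) * V(k+1, i+1)].
  V(3,0) = exp(-r*dt) * [p*0.000000 + (1-p)*0.000000] = 0.000000
  V(3,1) = exp(-r*dt) * [p*0.000000 + (1-p)*1.430000] = 0.816300
  V(3,2) = exp(-r*dt) * [p*1.430000 + (1-p)*16.007801] = 9.751042
  V(3,3) = exp(-r*dt) * [p*16.007801 + (1-p)*26.103166] = 21.764628
  V(2,0) = exp(-r*dt) * [p*0.000000 + (1-p)*0.816300] = 0.465976
  V(2,1) = exp(-r*dt) * [p*0.816300 + (1-p)*9.751042] = 5.916294
  V(2,2) = exp(-r*dt) * [p*9.751042 + (1-p)*21.764628] = 16.605211
  V(1,0) = exp(-r*dt) * [p*0.465976 + (1-p)*5.916294] = 3.577056
  V(1,1) = exp(-r*dt) * [p*5.916294 + (1-p)*16.605211] = 12.015727
  V(0,0) = exp(-r*dt) * [p*3.577056 + (1-p)*12.015727] = 8.392838

Answer: Price = V(0,0) = 8.3928


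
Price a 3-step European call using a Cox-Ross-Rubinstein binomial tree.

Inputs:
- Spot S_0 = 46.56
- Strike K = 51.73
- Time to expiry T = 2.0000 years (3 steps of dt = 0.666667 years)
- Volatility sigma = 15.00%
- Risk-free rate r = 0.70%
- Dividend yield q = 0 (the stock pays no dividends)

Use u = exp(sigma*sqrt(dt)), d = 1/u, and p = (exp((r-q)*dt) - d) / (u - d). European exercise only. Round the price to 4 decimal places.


Answer: Price = V(0,0) = 2.1054

Derivation:
dt = T/N = 0.666667
u = exp(sigma*sqrt(dt)) = 1.130290; d = 1/u = 0.884728
p = (exp((r-q)*dt) - d) / (u - d) = 0.488468
Discount per step: exp(-r*dt) = 0.995344
Stock lattice S(k, i) with i counting down-moves:
  k=0: S(0,0) = 46.5600
  k=1: S(1,0) = 52.6263; S(1,1) = 41.1930
  k=2: S(2,0) = 59.4830; S(2,1) = 46.5600; S(2,2) = 36.4446
  k=3: S(3,0) = 67.2331; S(3,1) = 52.6263; S(3,2) = 41.1930; S(3,3) = 32.2436
Terminal payoffs V(N, i) = max(S_T - K, 0):
  V(3,0) = 15.503072; V(3,1) = 0.896316; V(3,2) = 0.000000; V(3,3) = 0.000000
Backward induction: V(k, i) = exp(-r*dt) * [p * V(k+1, i) + (1-p) * V(k+1, i+1)].
  V(2,0) = exp(-r*dt) * [p*15.503072 + (1-p)*0.896316] = 7.993857
  V(2,1) = exp(-r*dt) * [p*0.896316 + (1-p)*0.000000] = 0.435783
  V(2,2) = exp(-r*dt) * [p*0.000000 + (1-p)*0.000000] = 0.000000
  V(1,0) = exp(-r*dt) * [p*7.993857 + (1-p)*0.435783] = 4.108443
  V(1,1) = exp(-r*dt) * [p*0.435783 + (1-p)*0.000000] = 0.211875
  V(0,0) = exp(-r*dt) * [p*4.108443 + (1-p)*0.211875] = 2.105376


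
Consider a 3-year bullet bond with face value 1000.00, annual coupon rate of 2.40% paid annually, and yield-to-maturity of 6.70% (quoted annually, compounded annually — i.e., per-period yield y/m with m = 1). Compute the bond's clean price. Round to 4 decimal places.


Answer: Price = 886.5330

Derivation:
Coupon per period c = face * coupon_rate / m = 24.000000
Periods per year m = 1; per-period yield y/m = 0.067000
Number of cashflows N = 3
Cashflows (t years, CF_t, discount factor 1/(1+y/m)^(m*t), PV):
  t = 1.0000: CF_t = 24.000000, DF = 0.937207, PV = 22.492971
  t = 2.0000: CF_t = 24.000000, DF = 0.878357, PV = 21.080573
  t = 3.0000: CF_t = 1024.000000, DF = 0.823203, PV = 842.959479
Price P = sum_t PV_t = 886.533022


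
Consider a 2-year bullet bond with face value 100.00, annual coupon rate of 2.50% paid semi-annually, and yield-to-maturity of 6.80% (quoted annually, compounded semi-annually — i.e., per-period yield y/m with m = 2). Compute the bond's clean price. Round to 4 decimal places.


Coupon per period c = face * coupon_rate / m = 1.250000
Periods per year m = 2; per-period yield y/m = 0.034000
Number of cashflows N = 4
Cashflows (t years, CF_t, discount factor 1/(1+y/m)^(m*t), PV):
  t = 0.5000: CF_t = 1.250000, DF = 0.967118, PV = 1.208897
  t = 1.0000: CF_t = 1.250000, DF = 0.935317, PV = 1.169147
  t = 1.5000: CF_t = 1.250000, DF = 0.904562, PV = 1.130703
  t = 2.0000: CF_t = 101.250000, DF = 0.874818, PV = 88.575350
Price P = sum_t PV_t = 92.084097

Answer: Price = 92.0841


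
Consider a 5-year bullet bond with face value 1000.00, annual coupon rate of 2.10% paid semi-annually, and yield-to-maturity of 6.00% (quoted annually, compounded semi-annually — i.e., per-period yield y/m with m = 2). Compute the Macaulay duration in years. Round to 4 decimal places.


Answer: Macaulay duration = 4.7452 years

Derivation:
Coupon per period c = face * coupon_rate / m = 10.500000
Periods per year m = 2; per-period yield y/m = 0.030000
Number of cashflows N = 10
Cashflows (t years, CF_t, discount factor 1/(1+y/m)^(m*t), PV):
  t = 0.5000: CF_t = 10.500000, DF = 0.970874, PV = 10.194175
  t = 1.0000: CF_t = 10.500000, DF = 0.942596, PV = 9.897257
  t = 1.5000: CF_t = 10.500000, DF = 0.915142, PV = 9.608987
  t = 2.0000: CF_t = 10.500000, DF = 0.888487, PV = 9.329114
  t = 2.5000: CF_t = 10.500000, DF = 0.862609, PV = 9.057392
  t = 3.0000: CF_t = 10.500000, DF = 0.837484, PV = 8.793585
  t = 3.5000: CF_t = 10.500000, DF = 0.813092, PV = 8.537461
  t = 4.0000: CF_t = 10.500000, DF = 0.789409, PV = 8.288797
  t = 4.5000: CF_t = 10.500000, DF = 0.766417, PV = 8.047376
  t = 5.0000: CF_t = 1010.500000, DF = 0.744094, PV = 751.906901
Price P = sum_t PV_t = 833.661045
Macaulay numerator sum_t t * PV_t:
  t * PV_t at t = 0.5000: 5.097087
  t * PV_t at t = 1.0000: 9.897257
  t * PV_t at t = 1.5000: 14.413481
  t * PV_t at t = 2.0000: 18.658228
  t * PV_t at t = 2.5000: 22.643481
  t * PV_t at t = 3.0000: 26.380754
  t * PV_t at t = 3.5000: 29.881113
  t * PV_t at t = 4.0000: 33.155188
  t * PV_t at t = 4.5000: 36.213191
  t * PV_t at t = 5.0000: 3759.534505
Macaulay duration D = (sum_t t * PV_t) / P = 3955.874285 / 833.661045 = 4.745183


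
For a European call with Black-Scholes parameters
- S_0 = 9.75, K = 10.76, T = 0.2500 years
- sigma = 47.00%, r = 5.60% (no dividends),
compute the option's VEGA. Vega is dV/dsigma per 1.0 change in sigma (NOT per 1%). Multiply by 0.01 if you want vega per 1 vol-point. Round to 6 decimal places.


d1 = -0.2423649775; d2 = -0.4773649775
phi(d1) = 0.3873955851; exp(-qT) = 1.0000000000; exp(-rT) = 0.9860975443
Vega = S * exp(-qT) * phi(d1) * sqrt(T) = 9.7500 * 1.0000000000 * 0.3873955851 * 0.5000000000 = 1.888553

Answer: Vega = 1.888553


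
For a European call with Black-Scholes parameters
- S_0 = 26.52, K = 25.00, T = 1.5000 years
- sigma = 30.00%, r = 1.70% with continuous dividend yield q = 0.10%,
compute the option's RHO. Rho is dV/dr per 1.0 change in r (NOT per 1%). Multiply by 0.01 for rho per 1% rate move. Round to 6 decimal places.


Answer: Rho = 18.893884

Derivation:
d1 = 0.4096726428; d2 = 0.0422491813
phi(d1) = 0.3668308742; exp(-qT) = 0.9985011244; exp(-rT) = 0.9748223790
N(d2) = 0.5168499718
Rho = K*T*exp(-rT)*N(d2) = 25.0000 * 1.5000 * 0.9748223790 * 0.5168499718 = 18.893884


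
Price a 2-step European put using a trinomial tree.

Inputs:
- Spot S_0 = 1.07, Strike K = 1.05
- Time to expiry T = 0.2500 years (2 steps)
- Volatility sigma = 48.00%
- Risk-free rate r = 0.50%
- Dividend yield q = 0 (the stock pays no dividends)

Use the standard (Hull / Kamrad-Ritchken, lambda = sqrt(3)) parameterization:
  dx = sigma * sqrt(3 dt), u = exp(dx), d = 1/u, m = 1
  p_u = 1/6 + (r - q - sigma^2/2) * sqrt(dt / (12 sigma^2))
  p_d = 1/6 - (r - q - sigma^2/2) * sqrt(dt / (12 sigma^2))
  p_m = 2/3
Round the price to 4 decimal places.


dt = T/N = 0.125000; dx = sigma*sqrt(3*dt) = 0.293939
u = exp(dx) = 1.341702; d = 1/u = 0.745322
p_u = 0.143235, p_m = 0.666667, p_d = 0.190098
Discount per step: exp(-r*dt) = 0.999375
Stock lattice S(k, j) with j the centered position index:
  k=0: S(0,+0) = 1.0700
  k=1: S(1,-1) = 0.7975; S(1,+0) = 1.0700; S(1,+1) = 1.4356
  k=2: S(2,-2) = 0.5944; S(2,-1) = 0.7975; S(2,+0) = 1.0700; S(2,+1) = 1.4356; S(2,+2) = 1.9262
Terminal payoffs V(N, j) = max(K - S_T, 0):
  V(2,-2) = 0.455610; V(2,-1) = 0.252505; V(2,+0) = 0.000000; V(2,+1) = 0.000000; V(2,+2) = 0.000000
Backward induction: V(k, j) = exp(-r*dt) * [p_u * V(k+1, j+1) + p_m * V(k+1, j) + p_d * V(k+1, j-1)]
  V(1,-1) = exp(-r*dt) * [p_u*0.000000 + p_m*0.252505 + p_d*0.455610] = 0.254788
  V(1,+0) = exp(-r*dt) * [p_u*0.000000 + p_m*0.000000 + p_d*0.252505] = 0.047971
  V(1,+1) = exp(-r*dt) * [p_u*0.000000 + p_m*0.000000 + p_d*0.000000] = 0.000000
  V(0,+0) = exp(-r*dt) * [p_u*0.000000 + p_m*0.047971 + p_d*0.254788] = 0.080365

Answer: Price = V(0,0) = 0.0804


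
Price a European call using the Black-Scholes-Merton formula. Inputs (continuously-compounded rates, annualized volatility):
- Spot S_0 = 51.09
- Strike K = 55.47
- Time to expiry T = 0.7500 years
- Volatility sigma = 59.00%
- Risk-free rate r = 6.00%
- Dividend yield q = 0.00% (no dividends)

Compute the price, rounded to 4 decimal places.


Answer: Price = 9.5553

Derivation:
d1 = (ln(S/K) + (r - q + 0.5*sigma^2) * T) / (sigma * sqrt(T)) = 0.18256784
d2 = d1 - sigma * sqrt(T) = -0.32838715
exp(-rT) = 0.95599748; exp(-qT) = 1.00000000
C = S_0 * exp(-qT) * N(d1) - K * exp(-rT) * N(d2)
N(d1) = 0.57243144; N(d2) = 0.37130948
C = 51.0900 * 1.00000000 * 0.57243144 - 55.4700 * 0.95599748 * 0.37130948 = 9.5553


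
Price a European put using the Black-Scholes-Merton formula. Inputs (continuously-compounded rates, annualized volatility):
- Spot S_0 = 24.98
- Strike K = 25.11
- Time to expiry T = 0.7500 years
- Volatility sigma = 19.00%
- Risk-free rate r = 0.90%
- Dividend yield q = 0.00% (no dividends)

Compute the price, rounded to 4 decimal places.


d1 = (ln(S/K) + (r - q + 0.5*sigma^2) * T) / (sigma * sqrt(T)) = 0.09174905
d2 = d1 - sigma * sqrt(T) = -0.07279578
exp(-rT) = 0.99327273; exp(-qT) = 1.00000000
P = K * exp(-rT) * N(-d2) - S_0 * exp(-qT) * N(-d1)
N(-d1) = 0.46344871; N(-d2) = 0.52901568
P = 25.1100 * 0.99327273 * 0.52901568 - 24.9800 * 1.00000000 * 0.46344871 = 1.6173

Answer: Price = 1.6173


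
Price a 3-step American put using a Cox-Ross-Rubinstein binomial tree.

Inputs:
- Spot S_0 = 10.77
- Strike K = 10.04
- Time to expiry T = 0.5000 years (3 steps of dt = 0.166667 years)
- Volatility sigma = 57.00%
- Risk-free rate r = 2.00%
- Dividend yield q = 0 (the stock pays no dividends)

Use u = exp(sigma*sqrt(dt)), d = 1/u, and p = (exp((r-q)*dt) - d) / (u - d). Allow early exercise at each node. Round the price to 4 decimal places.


Answer: Price = V(0,0) = 1.3942

Derivation:
dt = T/N = 0.166667
u = exp(sigma*sqrt(dt)) = 1.262005; d = 1/u = 0.792390
p = (exp((r-q)*dt) - d) / (u - d) = 0.449196
Discount per step: exp(-r*dt) = 0.996672
Stock lattice S(k, i) with i counting down-moves:
  k=0: S(0,0) = 10.7700
  k=1: S(1,0) = 13.5918; S(1,1) = 8.5340
  k=2: S(2,0) = 17.1529; S(2,1) = 10.7700; S(2,2) = 6.7623
  k=3: S(3,0) = 21.6470; S(3,1) = 13.5918; S(3,2) = 8.5340; S(3,3) = 5.3584
Terminal payoffs V(N, i) = max(K - S_T, 0):
  V(3,0) = 0.000000; V(3,1) = 0.000000; V(3,2) = 1.505959; V(3,3) = 4.681630
Backward induction: V(k, i) = exp(-r*dt) * [p * V(k+1, i) + (1-p) * V(k+1, i+1)]; then take max(V_cont, immediate exercise) for American.
  V(2,0) = exp(-r*dt) * [p*0.000000 + (1-p)*0.000000] = 0.000000; exercise = 0.000000; V(2,0) = max -> 0.000000
  V(2,1) = exp(-r*dt) * [p*0.000000 + (1-p)*1.505959] = 0.826729; exercise = 0.000000; V(2,1) = max -> 0.826729
  V(2,2) = exp(-r*dt) * [p*1.505959 + (1-p)*4.681630] = 3.244300; exercise = 3.277711; V(2,2) = max -> 3.277711
  V(1,0) = exp(-r*dt) * [p*0.000000 + (1-p)*0.826729] = 0.453850; exercise = 0.000000; V(1,0) = max -> 0.453850
  V(1,1) = exp(-r*dt) * [p*0.826729 + (1-p)*3.277711] = 2.169497; exercise = 1.505959; V(1,1) = max -> 2.169497
  V(0,0) = exp(-r*dt) * [p*0.453850 + (1-p)*2.169497] = 1.394181; exercise = 0.000000; V(0,0) = max -> 1.394181


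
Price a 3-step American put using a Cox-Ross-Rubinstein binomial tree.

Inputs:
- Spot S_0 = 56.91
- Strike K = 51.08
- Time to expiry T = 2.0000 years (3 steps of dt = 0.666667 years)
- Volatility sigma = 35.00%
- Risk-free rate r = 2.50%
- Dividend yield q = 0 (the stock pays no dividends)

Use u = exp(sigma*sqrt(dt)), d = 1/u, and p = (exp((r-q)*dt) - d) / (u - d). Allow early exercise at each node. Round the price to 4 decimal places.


dt = T/N = 0.666667
u = exp(sigma*sqrt(dt)) = 1.330791; d = 1/u = 0.751433
p = (exp((r-q)*dt) - d) / (u - d) = 0.458047
Discount per step: exp(-r*dt) = 0.983471
Stock lattice S(k, i) with i counting down-moves:
  k=0: S(0,0) = 56.9100
  k=1: S(1,0) = 75.7353; S(1,1) = 42.7640
  k=2: S(2,0) = 100.7879; S(2,1) = 56.9100; S(2,2) = 32.1343
  k=3: S(3,0) = 134.1277; S(3,1) = 75.7353; S(3,2) = 42.7640; S(3,3) = 24.1467
Terminal payoffs V(N, i) = max(K - S_T, 0):
  V(3,0) = 0.000000; V(3,1) = 0.000000; V(3,2) = 8.315973; V(3,3) = 26.933253
Backward induction: V(k, i) = exp(-r*dt) * [p * V(k+1, i) + (1-p) * V(k+1, i+1)]; then take max(V_cont, immediate exercise) for American.
  V(2,0) = exp(-r*dt) * [p*0.000000 + (1-p)*0.000000] = 0.000000; exercise = 0.000000; V(2,0) = max -> 0.000000
  V(2,1) = exp(-r*dt) * [p*0.000000 + (1-p)*8.315973] = 4.432372; exercise = 0.000000; V(2,1) = max -> 4.432372
  V(2,2) = exp(-r*dt) * [p*8.315973 + (1-p)*26.933253] = 18.101439; exercise = 18.945717; V(2,2) = max -> 18.945717
  V(1,0) = exp(-r*dt) * [p*0.000000 + (1-p)*4.432372] = 2.362432; exercise = 0.000000; V(1,0) = max -> 2.362432
  V(1,1) = exp(-r*dt) * [p*4.432372 + (1-p)*18.945717] = 12.094651; exercise = 8.315973; V(1,1) = max -> 12.094651
  V(0,0) = exp(-r*dt) * [p*2.362432 + (1-p)*12.094651] = 7.510609; exercise = 0.000000; V(0,0) = max -> 7.510609

Answer: Price = V(0,0) = 7.5106


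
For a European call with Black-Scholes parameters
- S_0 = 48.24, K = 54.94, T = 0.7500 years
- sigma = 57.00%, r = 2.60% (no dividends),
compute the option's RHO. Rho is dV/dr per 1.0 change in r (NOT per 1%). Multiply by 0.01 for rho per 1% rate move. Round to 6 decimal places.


d1 = 0.0228597722; d2 = -0.4707747080
phi(d1) = 0.3988380565; exp(-qT) = 1.0000000000; exp(-rT) = 0.9806888952
N(d2) = 0.3189008139
Rho = K*T*exp(-rT)*N(d2) = 54.9400 * 0.7500 * 0.9806888952 * 0.3189008139 = 12.886554

Answer: Rho = 12.886554


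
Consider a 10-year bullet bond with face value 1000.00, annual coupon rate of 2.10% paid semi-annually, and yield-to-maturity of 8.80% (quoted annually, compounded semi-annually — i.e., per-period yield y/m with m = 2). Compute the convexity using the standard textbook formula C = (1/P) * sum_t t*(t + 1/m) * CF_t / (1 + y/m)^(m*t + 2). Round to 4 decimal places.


Coupon per period c = face * coupon_rate / m = 10.500000
Periods per year m = 2; per-period yield y/m = 0.044000
Number of cashflows N = 20
Cashflows (t years, CF_t, discount factor 1/(1+y/m)^(m*t), PV):
  t = 0.5000: CF_t = 10.500000, DF = 0.957854, PV = 10.057471
  t = 1.0000: CF_t = 10.500000, DF = 0.917485, PV = 9.633593
  t = 1.5000: CF_t = 10.500000, DF = 0.878817, PV = 9.227580
  t = 2.0000: CF_t = 10.500000, DF = 0.841779, PV = 8.838678
  t = 2.5000: CF_t = 10.500000, DF = 0.806302, PV = 8.466167
  t = 3.0000: CF_t = 10.500000, DF = 0.772320, PV = 8.109355
  t = 3.5000: CF_t = 10.500000, DF = 0.739770, PV = 7.767581
  t = 4.0000: CF_t = 10.500000, DF = 0.708592, PV = 7.440212
  t = 4.5000: CF_t = 10.500000, DF = 0.678728, PV = 7.126640
  t = 5.0000: CF_t = 10.500000, DF = 0.650122, PV = 6.826283
  t = 5.5000: CF_t = 10.500000, DF = 0.622722, PV = 6.538586
  t = 6.0000: CF_t = 10.500000, DF = 0.596477, PV = 6.263013
  t = 6.5000: CF_t = 10.500000, DF = 0.571339, PV = 5.999055
  t = 7.0000: CF_t = 10.500000, DF = 0.547259, PV = 5.746221
  t = 7.5000: CF_t = 10.500000, DF = 0.524195, PV = 5.504043
  t = 8.0000: CF_t = 10.500000, DF = 0.502102, PV = 5.272072
  t = 8.5000: CF_t = 10.500000, DF = 0.480941, PV = 5.049877
  t = 9.0000: CF_t = 10.500000, DF = 0.460671, PV = 4.837047
  t = 9.5000: CF_t = 10.500000, DF = 0.441256, PV = 4.633187
  t = 10.0000: CF_t = 1010.500000, DF = 0.422659, PV = 427.096827
Price P = sum_t PV_t = 560.433487
Convexity numerator sum_t t*(t + 1/m) * CF_t / (1+y/m)^(m*t + 2):
  t = 0.5000: term = 4.613790
  t = 1.0000: term = 13.258017
  t = 1.5000: term = 25.398500
  t = 2.0000: term = 40.546774
  t = 2.5000: term = 58.256860
  t = 3.0000: term = 78.122226
  t = 3.5000: term = 99.772958
  t = 4.0000: term = 122.873101
  t = 4.5000: term = 147.118176
  t = 5.0000: term = 172.232858
  t = 5.5000: term = 197.968803
  t = 6.0000: term = 224.102615
  t = 6.5000: term = 250.433957
  t = 7.0000: term = 276.783772
  t = 7.5000: term = 302.992635
  t = 8.0000: term = 328.919208
  t = 8.5000: term = 354.438802
  t = 9.0000: term = 379.442035
  t = 9.5000: term = 403.833583
  t = 10.0000: term = 41144.770693
Convexity = (1/P) * sum = 44625.879361 / 560.433487 = 79.627432

Answer: Convexity = 79.6274


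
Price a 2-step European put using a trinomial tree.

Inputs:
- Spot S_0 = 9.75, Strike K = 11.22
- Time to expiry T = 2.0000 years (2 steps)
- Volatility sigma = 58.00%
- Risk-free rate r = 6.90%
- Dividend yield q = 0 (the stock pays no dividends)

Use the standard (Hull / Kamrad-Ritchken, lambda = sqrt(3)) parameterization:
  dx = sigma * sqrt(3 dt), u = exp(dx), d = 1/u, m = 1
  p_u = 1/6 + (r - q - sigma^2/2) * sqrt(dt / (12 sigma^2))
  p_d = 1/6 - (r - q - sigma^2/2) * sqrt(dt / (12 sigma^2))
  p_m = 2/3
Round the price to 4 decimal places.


Answer: Price = V(0,0) = 2.9565

Derivation:
dt = T/N = 1.000000; dx = sigma*sqrt(3*dt) = 1.004589
u = exp(dx) = 2.730786; d = 1/u = 0.366195
p_u = 0.117293, p_m = 0.666667, p_d = 0.216040
Discount per step: exp(-r*dt) = 0.933327
Stock lattice S(k, j) with j the centered position index:
  k=0: S(0,+0) = 9.7500
  k=1: S(1,-1) = 3.5704; S(1,+0) = 9.7500; S(1,+1) = 26.6252
  k=2: S(2,-2) = 1.3075; S(2,-1) = 3.5704; S(2,+0) = 9.7500; S(2,+1) = 26.6252; S(2,+2) = 72.7076
Terminal payoffs V(N, j) = max(K - S_T, 0):
  V(2,-2) = 9.912537; V(2,-1) = 7.649599; V(2,+0) = 1.470000; V(2,+1) = 0.000000; V(2,+2) = 0.000000
Backward induction: V(k, j) = exp(-r*dt) * [p_u * V(k+1, j+1) + p_m * V(k+1, j) + p_d * V(k+1, j-1)]
  V(1,-1) = exp(-r*dt) * [p_u*1.470000 + p_m*7.649599 + p_d*9.912537] = 6.919366
  V(1,+0) = exp(-r*dt) * [p_u*0.000000 + p_m*1.470000 + p_d*7.649599] = 2.457094
  V(1,+1) = exp(-r*dt) * [p_u*0.000000 + p_m*0.000000 + p_d*1.470000] = 0.296405
  V(0,+0) = exp(-r*dt) * [p_u*0.296405 + p_m*2.457094 + p_d*6.919366] = 2.956489
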